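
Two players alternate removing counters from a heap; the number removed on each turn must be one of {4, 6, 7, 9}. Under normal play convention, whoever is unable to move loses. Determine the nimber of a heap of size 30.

1

n :  0  1  2  3  4  5  6  7  8  9 10 11 12 13 14 15 16 17 18 19 20 21 22 23 24 25 26 27 28 29 30
G :  0  0  0  0  1  1  1  1  2  2  2  2  3  0  0  0  0  1  1  1  1  2  2  2  2  3  0  0  0  0  1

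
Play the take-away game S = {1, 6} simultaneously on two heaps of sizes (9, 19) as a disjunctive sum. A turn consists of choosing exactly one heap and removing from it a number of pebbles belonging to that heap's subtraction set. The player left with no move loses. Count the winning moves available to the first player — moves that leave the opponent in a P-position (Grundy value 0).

3

All heaps use S = {1, 6}:
G(0) = 0
G(1) = mex{0} = 1
G(2) = mex{1} = 0
G(3) = mex{0} = 1
G(4) = mex{1} = 0
G(5) = mex{0} = 1
G(6) = mex{1,0} = 2
G(7) = mex{2,1} = 0
G(8) = mex{0,0} = 1
G(9) = mex{1,1} = 0
G(10) = mex{0,0} = 1
G(11) = mex{1,1} = 0
G(12) = mex{0,2} = 1
G(13) = mex{1,0} = 2
G(14) = mex{2,1} = 0
G(15) = mex{0,0} = 1
G(16) = mex{1,1} = 0
G(17) = mex{0,0} = 1
G(18) = mex{1,1} = 0
G(19) = mex{0,2} = 1
Heap A: G(9) = 0.
Heap B: G(19) = 1.
Combined Grundy value = 0 ⊕ 1 = 1.
A winning move leaves total XOR = 0, i.e. changes one component's Grundy value g to g ⊕ X where X is the current total.
Heap A: need g' = 0⊕1 = 1. Options: 9−1→G=1, 9−6→G=1. Hits: 2.
Heap B: need g' = 1⊕1 = 0. Options: 19−1→G=0, 19−6→G=2. Hits: 1.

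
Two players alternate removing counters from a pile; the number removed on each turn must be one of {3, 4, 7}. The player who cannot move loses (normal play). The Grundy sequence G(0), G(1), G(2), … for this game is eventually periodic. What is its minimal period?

G(0) = 0
G(1) = mex{} = 0
G(2) = mex{} = 0
G(3) = mex{0} = 1
G(4) = mex{0,0} = 1
G(5) = mex{0,0} = 1
G(6) = mex{1,0} = 2
G(7) = mex{1,1,0} = 2
G(8) = mex{1,1,0} = 2
G(9) = mex{2,1,0} = 3
G(10) = mex{2,2,1} = 0
G(11) = mex{2,2,1} = 0
G(12) = mex{3,2,1} = 0
G(13) = mex{0,3,2} = 1
G(14) = mex{0,0,2} = 1
G(15) = mex{0,0,2} = 1
G(16) = mex{1,0,3} = 2
G(17) = mex{1,1,0} = 2
G(18) = mex{1,1,0} = 2
G(19) = mex{2,1,0} = 3
G(20) = mex{2,2,1} = 0
G(21) = mex{2,2,1} = 0
G(n+10) = G(n) holds for n = 0,…,6 (a full window of length max(S) = 7), so the sequence is purely periodic with period 10.

10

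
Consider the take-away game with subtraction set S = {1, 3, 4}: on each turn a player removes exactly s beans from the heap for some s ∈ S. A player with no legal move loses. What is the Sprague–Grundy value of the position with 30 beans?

G(0) = 0
G(1) = mex{0} = 1
G(2) = mex{1} = 0
G(3) = mex{0,0} = 1
G(4) = mex{1,1,0} = 2
G(5) = mex{2,0,1} = 3
G(6) = mex{3,1,0} = 2
G(7) = mex{2,2,1} = 0
G(8) = mex{0,3,2} = 1
G(9) = mex{1,2,3} = 0
G(10) = mex{0,0,2} = 1
G(11) = mex{1,1,0} = 2
G(12) = mex{2,0,1} = 3
G(13) = mex{3,1,0} = 2
G(14) = mex{2,2,1} = 0
G(15) = mex{0,3,2} = 1
G(16) = mex{1,2,3} = 0
G(17) = mex{0,0,2} = 1
G(18) = mex{1,1,0} = 2
G(19) = mex{2,0,1} = 3
G(20) = mex{3,1,0} = 2
G(21) = mex{2,2,1} = 0
G(22) = mex{0,3,2} = 1
G(23) = mex{1,2,3} = 0
G(24) = mex{0,0,2} = 1
G(25) = mex{1,1,0} = 2
G(26) = mex{2,0,1} = 3
G(27) = mex{3,1,0} = 2
G(28) = mex{2,2,1} = 0
G(29) = mex{0,3,2} = 1
G(30) = mex{1,2,3} = 0

0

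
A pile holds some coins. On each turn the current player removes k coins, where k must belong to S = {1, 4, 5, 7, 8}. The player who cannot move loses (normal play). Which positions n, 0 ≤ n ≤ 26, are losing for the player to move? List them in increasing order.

G(0) = 0
G(1) = mex{0} = 1
G(2) = mex{1} = 0
G(3) = mex{0} = 1
G(4) = mex{1,0} = 2
G(5) = mex{2,1,0} = 3
G(6) = mex{3,0,1} = 2
G(7) = mex{2,1,0,0} = 3
G(8) = mex{3,2,1,1,0} = 4
G(9) = mex{4,3,2,0,1} = 5
G(10) = mex{5,2,3,1,0} = 4
G(11) = mex{4,3,2,2,1} = 0
G(12) = mex{0,4,3,3,2} = 1
G(13) = mex{1,5,4,2,3} = 0
G(14) = mex{0,4,5,3,2} = 1
G(15) = mex{1,0,4,4,3} = 2
G(16) = mex{2,1,0,5,4} = 3
G(17) = mex{3,0,1,4,5} = 2
G(18) = mex{2,1,0,0,4} = 3
G(19) = mex{3,2,1,1,0} = 4
G(20) = mex{4,3,2,0,1} = 5
G(21) = mex{5,2,3,1,0} = 4
G(22) = mex{4,3,2,2,1} = 0
G(23) = mex{0,4,3,3,2} = 1
G(24) = mex{1,5,4,2,3} = 0
G(25) = mex{0,4,5,3,2} = 1
G(26) = mex{1,0,4,4,3} = 2
P-positions are exactly the n with G(n) = 0.

0, 2, 11, 13, 22, 24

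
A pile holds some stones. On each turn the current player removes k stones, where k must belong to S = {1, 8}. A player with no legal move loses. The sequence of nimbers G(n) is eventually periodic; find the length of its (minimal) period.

n :  0  1  2  3  4  5  6  7  8  9 10 11 12 13 14 15 16 17 18 19
G :  0  1  0  1  0  1  0  1  2  0  1  0  1  0  1  0  1  2  0  1
G(n+9) = G(n) holds for n = 0,…,7 (a full window of length max(S) = 8), so the sequence is purely periodic with period 9.

9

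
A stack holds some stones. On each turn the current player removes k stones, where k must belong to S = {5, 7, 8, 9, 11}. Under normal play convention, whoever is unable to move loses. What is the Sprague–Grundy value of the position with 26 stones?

G(0) = 0
G(1) = mex{} = 0
G(2) = mex{} = 0
G(3) = mex{} = 0
G(4) = mex{} = 0
G(5) = mex{0} = 1
G(6) = mex{0} = 1
G(7) = mex{0,0} = 1
G(8) = mex{0,0,0} = 1
G(9) = mex{0,0,0,0} = 1
G(10) = mex{1,0,0,0} = 2
G(11) = mex{1,0,0,0,0} = 2
G(12) = mex{1,1,0,0,0} = 2
G(13) = mex{1,1,1,0,0} = 2
G(14) = mex{1,1,1,1,0} = 2
G(15) = mex{2,1,1,1,0} = 3
G(16) = mex{2,1,1,1,1} = 0
G(17) = mex{2,2,1,1,1} = 0
G(18) = mex{2,2,2,1,1} = 0
G(19) = mex{2,2,2,2,1} = 0
G(20) = mex{3,2,2,2,1} = 0
G(21) = mex{0,2,2,2,2} = 1
G(22) = mex{0,3,2,2,2} = 1
G(23) = mex{0,0,3,2,2} = 1
G(24) = mex{0,0,0,3,2} = 1
G(25) = mex{0,0,0,0,2} = 1
G(26) = mex{1,0,0,0,3} = 2

2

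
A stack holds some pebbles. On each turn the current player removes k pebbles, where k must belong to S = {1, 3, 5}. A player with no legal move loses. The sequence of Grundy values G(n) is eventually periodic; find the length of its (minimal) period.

2

G(0) = 0
G(1) = mex{0} = 1
G(2) = mex{1} = 0
G(3) = mex{0,0} = 1
G(4) = mex{1,1} = 0
G(5) = mex{0,0,0} = 1
G(6) = mex{1,1,1} = 0
G(7) = mex{0,0,0} = 1
G(8) = mex{1,1,1} = 0
G(9) = mex{0,0,0} = 1
G(10) = mex{1,1,1} = 0
G(11) = mex{0,0,0} = 1
G(12) = mex{1,1,1} = 0
G(13) = mex{0,0,0} = 1
G(14) = mex{1,1,1} = 0
G(n+2) = G(n) holds for n = 0,…,4 (a full window of length max(S) = 5), so the sequence is purely periodic with period 2.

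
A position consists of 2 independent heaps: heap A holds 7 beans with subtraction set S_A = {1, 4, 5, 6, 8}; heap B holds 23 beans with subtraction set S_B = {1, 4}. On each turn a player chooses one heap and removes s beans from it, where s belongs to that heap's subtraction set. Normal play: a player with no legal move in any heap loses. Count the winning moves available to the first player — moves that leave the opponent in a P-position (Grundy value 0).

2

Heap A, S = {1, 4, 5, 6, 8}:
G(0) = 0
G(1) = mex{0} = 1
G(2) = mex{1} = 0
G(3) = mex{0} = 1
G(4) = mex{1,0} = 2
G(5) = mex{2,1,0} = 3
G(6) = mex{3,0,1,0} = 2
G(7) = mex{2,1,0,1} = 3
G_A(7) = 3.
Heap B, S = {1, 4}:
G(0) = 0
G(1) = mex{0} = 1
G(2) = mex{1} = 0
G(3) = mex{0} = 1
G(4) = mex{1,0} = 2
G(5) = mex{2,1} = 0
G(6) = mex{0,0} = 1
G(7) = mex{1,1} = 0
G(8) = mex{0,2} = 1
G(9) = mex{1,0} = 2
G(10) = mex{2,1} = 0
G(11) = mex{0,0} = 1
G(12) = mex{1,1} = 0
G(13) = mex{0,2} = 1
G(14) = mex{1,0} = 2
G(15) = mex{2,1} = 0
G(16) = mex{0,0} = 1
G(17) = mex{1,1} = 0
G(18) = mex{0,2} = 1
G(19) = mex{1,0} = 2
G(20) = mex{2,1} = 0
G(21) = mex{0,0} = 1
G(22) = mex{1,1} = 0
G(23) = mex{0,2} = 1
G_B(23) = 1.
Combined Grundy value = 3 ⊕ 1 = 2.
A winning move leaves total XOR = 0, i.e. changes one component's Grundy value g to g ⊕ X where X is the current total.
Heap A: need g' = 3⊕2 = 1. Options: 7−1→G=2, 7−4→G=1, 7−5→G=0, 7−6→G=1. Hits: 2.
Heap B: need g' = 1⊕2 = 3. Options: 23−1→G=0, 23−4→G=2. Hits: 0.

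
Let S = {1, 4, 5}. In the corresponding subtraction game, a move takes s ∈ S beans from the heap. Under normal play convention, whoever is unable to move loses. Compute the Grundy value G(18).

n :  0  1  2  3  4  5  6  7  8  9 10 11 12 13 14 15 16 17 18
G :  0  1  0  1  2  3  2  3  0  1  0  1  2  3  2  3  0  1  0

0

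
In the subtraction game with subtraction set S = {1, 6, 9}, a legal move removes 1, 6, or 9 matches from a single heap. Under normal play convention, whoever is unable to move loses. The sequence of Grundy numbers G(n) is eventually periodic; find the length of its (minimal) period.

5

n :  0  1  2  3  4  5  6  7  8  9 10 11 12 13 14 15 16 17 18 19 20 21 22 23 24 25 26
G :  0  1  0  1  0  1  2  0  1  2  3  2  0  1  0  1  2  0  1  0  1  2  0  1  0  1  2
From n = 11 onward G(n+5) = G(n); since this holds over max(S) = 9 consecutive positions the period is 5 (pre-period 11).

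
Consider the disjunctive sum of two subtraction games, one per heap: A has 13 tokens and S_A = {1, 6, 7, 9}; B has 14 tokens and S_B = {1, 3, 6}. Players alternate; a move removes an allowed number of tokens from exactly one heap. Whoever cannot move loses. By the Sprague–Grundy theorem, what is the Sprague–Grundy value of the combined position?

0

Heap A, S = {1, 6, 7, 9}:
n :  0  1  2  3  4  5  6  7  8  9 10 11 12 13
G :  0  1  0  1  0  1  2  3  2  3  2  3  0  1
G_A(13) = 1.
Heap B, S = {1, 3, 6}:
G(0) = 0
G(1) = mex{0} = 1
G(2) = mex{1} = 0
G(3) = mex{0,0} = 1
G(4) = mex{1,1} = 0
G(5) = mex{0,0} = 1
G(6) = mex{1,1,0} = 2
G(7) = mex{2,0,1} = 3
G(8) = mex{3,1,0} = 2
G(9) = mex{2,2,1} = 0
G(10) = mex{0,3,0} = 1
G(11) = mex{1,2,1} = 0
G(12) = mex{0,0,2} = 1
G(13) = mex{1,1,3} = 0
G(14) = mex{0,0,2} = 1
G_B(14) = 1.
Combined Grundy value = 1 ⊕ 1 = 0.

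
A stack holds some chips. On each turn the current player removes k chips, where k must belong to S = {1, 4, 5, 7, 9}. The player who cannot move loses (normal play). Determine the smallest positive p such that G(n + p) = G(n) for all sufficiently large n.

G(0) = 0
G(1) = mex{0} = 1
G(2) = mex{1} = 0
G(3) = mex{0} = 1
G(4) = mex{1,0} = 2
G(5) = mex{2,1,0} = 3
G(6) = mex{3,0,1} = 2
G(7) = mex{2,1,0,0} = 3
G(8) = mex{3,2,1,1} = 0
G(9) = mex{0,3,2,0,0} = 1
G(10) = mex{1,2,3,1,1} = 0
G(11) = mex{0,3,2,2,0} = 1
G(12) = mex{1,0,3,3,1} = 2
G(13) = mex{2,1,0,2,2} = 3
G(14) = mex{3,0,1,3,3} = 2
G(15) = mex{2,1,0,0,2} = 3
G(16) = mex{3,2,1,1,3} = 0
G(17) = mex{0,3,2,0,0} = 1
G(18) = mex{1,2,3,1,1} = 0
G(n+8) = G(n) holds for n = 0,…,8 (a full window of length max(S) = 9), so the sequence is purely periodic with period 8.

8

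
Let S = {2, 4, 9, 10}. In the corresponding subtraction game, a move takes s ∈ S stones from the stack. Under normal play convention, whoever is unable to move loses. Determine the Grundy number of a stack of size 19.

G(0) = 0
G(1) = mex{} = 0
G(2) = mex{0} = 1
G(3) = mex{0} = 1
G(4) = mex{1,0} = 2
G(5) = mex{1,0} = 2
G(6) = mex{2,1} = 0
G(7) = mex{2,1} = 0
G(8) = mex{0,2} = 1
G(9) = mex{0,2,0} = 1
G(10) = mex{1,0,0,0} = 2
G(11) = mex{1,0,1,0} = 2
G(12) = mex{2,1,1,1} = 0
G(13) = mex{2,1,2,1} = 0
G(14) = mex{0,2,2,2} = 1
G(15) = mex{0,2,0,2} = 1
G(16) = mex{1,0,0,0} = 2
G(17) = mex{1,0,1,0} = 2
G(18) = mex{2,1,1,1} = 0
G(19) = mex{2,1,2,1} = 0

0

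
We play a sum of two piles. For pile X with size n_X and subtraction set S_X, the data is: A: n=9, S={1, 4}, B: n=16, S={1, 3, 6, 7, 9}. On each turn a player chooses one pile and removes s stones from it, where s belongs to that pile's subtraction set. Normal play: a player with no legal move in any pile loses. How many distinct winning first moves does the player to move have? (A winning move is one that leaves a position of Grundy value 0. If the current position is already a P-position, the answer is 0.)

Pile A, S = {1, 4}:
G(0) = 0
G(1) = mex{0} = 1
G(2) = mex{1} = 0
G(3) = mex{0} = 1
G(4) = mex{1,0} = 2
G(5) = mex{2,1} = 0
G(6) = mex{0,0} = 1
G(7) = mex{1,1} = 0
G(8) = mex{0,2} = 1
G(9) = mex{1,0} = 2
G_A(9) = 2.
Pile B, S = {1, 3, 6, 7, 9}:
n :  0  1  2  3  4  5  6  7  8  9 10 11 12 13 14 15 16
G :  0  1  0  1  0  1  2  3  2  3  2  3  0  1  0  1  0
G_B(16) = 0.
Combined Grundy value = 2 ⊕ 0 = 2.
A winning move leaves total XOR = 0, i.e. changes one component's Grundy value g to g ⊕ X where X is the current total.
Pile A: need g' = 2⊕2 = 0. Options: 9−1→G=1, 9−4→G=0. Hits: 1.
Pile B: need g' = 0⊕2 = 2. Options: 16−1→G=1, 16−3→G=1, 16−6→G=2, 16−7→G=3, 16−9→G=3. Hits: 1.

2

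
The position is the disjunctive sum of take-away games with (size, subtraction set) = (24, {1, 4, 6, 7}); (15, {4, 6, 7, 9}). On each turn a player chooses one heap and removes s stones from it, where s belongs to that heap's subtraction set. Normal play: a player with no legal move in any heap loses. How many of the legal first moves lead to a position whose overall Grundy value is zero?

Heap A, S = {1, 4, 6, 7}:
n :  0  1  2  3  4  5  6  7  8  9 10 11 12 13 14 15 16 17 18 19 20 21 22 23 24
G :  0  1  0  1  2  0  1  2  3  2  0  1  2  0  1  0  1  2  0  1  2  3  2  0  1
G_A(24) = 1.
Heap B, S = {4, 6, 7, 9}:
n :  0  1  2  3  4  5  6  7  8  9 10 11 12 13 14 15
G :  0  0  0  0  1  1  1  1  2  2  2  2  3  0  0  0
G_B(15) = 0.
Combined Grundy value = 1 ⊕ 0 = 1.
A winning move leaves total XOR = 0, i.e. changes one component's Grundy value g to g ⊕ X where X is the current total.
Heap A: need g' = 1⊕1 = 0. Options: 24−1→G=0, 24−4→G=2, 24−6→G=0, 24−7→G=2. Hits: 2.
Heap B: need g' = 0⊕1 = 1. Options: 15−4→G=2, 15−6→G=2, 15−7→G=2, 15−9→G=1. Hits: 1.

3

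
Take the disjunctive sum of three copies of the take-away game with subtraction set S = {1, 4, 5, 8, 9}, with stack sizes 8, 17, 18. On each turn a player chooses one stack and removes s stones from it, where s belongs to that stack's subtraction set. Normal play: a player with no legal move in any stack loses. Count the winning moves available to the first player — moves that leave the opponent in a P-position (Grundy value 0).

1

All stacks use S = {1, 4, 5, 8, 9}:
G(0) = 0
G(1) = mex{0} = 1
G(2) = mex{1} = 0
G(3) = mex{0} = 1
G(4) = mex{1,0} = 2
G(5) = mex{2,1,0} = 3
G(6) = mex{3,0,1} = 2
G(7) = mex{2,1,0} = 3
G(8) = mex{3,2,1,0} = 4
G(9) = mex{4,3,2,1,0} = 5
G(10) = mex{5,2,3,0,1} = 4
G(11) = mex{4,3,2,1,0} = 5
G(12) = mex{5,4,3,2,1} = 0
G(13) = mex{0,5,4,3,2} = 1
G(14) = mex{1,4,5,2,3} = 0
G(15) = mex{0,5,4,3,2} = 1
G(16) = mex{1,0,5,4,3} = 2
G(17) = mex{2,1,0,5,4} = 3
G(18) = mex{3,0,1,4,5} = 2
Stack A: G(8) = 4.
Stack B: G(17) = 3.
Stack C: G(18) = 2.
Combined Grundy value = 4 ⊕ 3 ⊕ 2 = 5.
A winning move leaves total XOR = 0, i.e. changes one component's Grundy value g to g ⊕ X where X is the current total.
Stack A: need g' = 4⊕5 = 1. Options: 8−1→G=3, 8−4→G=2, 8−5→G=1, 8−8→G=0. Hits: 1.
Stack B: need g' = 3⊕5 = 6. Options: 17−1→G=2, 17−4→G=1, 17−5→G=0, 17−8→G=5, 17−9→G=4. Hits: 0.
Stack C: need g' = 2⊕5 = 7. Options: 18−1→G=3, 18−4→G=0, 18−5→G=1, 18−8→G=4, 18−9→G=5. Hits: 0.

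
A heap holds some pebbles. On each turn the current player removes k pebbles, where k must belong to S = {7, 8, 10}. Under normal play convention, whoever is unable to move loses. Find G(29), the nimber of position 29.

1

G(0) = 0
G(1) = mex{} = 0
G(2) = mex{} = 0
G(3) = mex{} = 0
G(4) = mex{} = 0
G(5) = mex{} = 0
G(6) = mex{} = 0
G(7) = mex{0} = 1
G(8) = mex{0,0} = 1
G(9) = mex{0,0} = 1
G(10) = mex{0,0,0} = 1
G(11) = mex{0,0,0} = 1
G(12) = mex{0,0,0} = 1
G(13) = mex{0,0,0} = 1
G(14) = mex{1,0,0} = 2
G(15) = mex{1,1,0} = 2
G(16) = mex{1,1,0} = 2
G(17) = mex{1,1,1} = 0
G(18) = mex{1,1,1} = 0
G(19) = mex{1,1,1} = 0
G(20) = mex{1,1,1} = 0
G(21) = mex{2,1,1} = 0
G(22) = mex{2,2,1} = 0
G(23) = mex{2,2,1} = 0
G(24) = mex{0,2,2} = 1
G(25) = mex{0,0,2} = 1
G(26) = mex{0,0,2} = 1
G(27) = mex{0,0,0} = 1
G(28) = mex{0,0,0} = 1
G(29) = mex{0,0,0} = 1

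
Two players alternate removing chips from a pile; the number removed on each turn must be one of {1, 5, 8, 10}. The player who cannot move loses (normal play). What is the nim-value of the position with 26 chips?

0

G(0) = 0
G(1) = mex{0} = 1
G(2) = mex{1} = 0
G(3) = mex{0} = 1
G(4) = mex{1} = 0
G(5) = mex{0,0} = 1
G(6) = mex{1,1} = 0
G(7) = mex{0,0} = 1
G(8) = mex{1,1,0} = 2
G(9) = mex{2,0,1} = 3
G(10) = mex{3,1,0,0} = 2
G(11) = mex{2,0,1,1} = 3
G(12) = mex{3,1,0,0} = 2
G(13) = mex{2,2,1,1} = 0
G(14) = mex{0,3,0,0} = 1
G(15) = mex{1,2,1,1} = 0
G(16) = mex{0,3,2,0} = 1
G(17) = mex{1,2,3,1} = 0
G(18) = mex{0,0,2,2} = 1
G(19) = mex{1,1,3,3} = 0
G(20) = mex{0,0,2,2} = 1
G(21) = mex{1,1,0,3} = 2
G(22) = mex{2,0,1,2} = 3
G(23) = mex{3,1,0,0} = 2
G(24) = mex{2,0,1,1} = 3
G(25) = mex{3,1,0,0} = 2
G(26) = mex{2,2,1,1} = 0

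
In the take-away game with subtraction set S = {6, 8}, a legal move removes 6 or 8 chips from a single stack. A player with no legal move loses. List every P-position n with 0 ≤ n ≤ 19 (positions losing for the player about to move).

0, 1, 2, 3, 4, 5, 14, 15, 16, 17, 18, 19

G(0) = 0
G(1) = mex{} = 0
G(2) = mex{} = 0
G(3) = mex{} = 0
G(4) = mex{} = 0
G(5) = mex{} = 0
G(6) = mex{0} = 1
G(7) = mex{0} = 1
G(8) = mex{0,0} = 1
G(9) = mex{0,0} = 1
G(10) = mex{0,0} = 1
G(11) = mex{0,0} = 1
G(12) = mex{1,0} = 2
G(13) = mex{1,0} = 2
G(14) = mex{1,1} = 0
G(15) = mex{1,1} = 0
G(16) = mex{1,1} = 0
G(17) = mex{1,1} = 0
G(18) = mex{2,1} = 0
G(19) = mex{2,1} = 0
P-positions are exactly the n with G(n) = 0.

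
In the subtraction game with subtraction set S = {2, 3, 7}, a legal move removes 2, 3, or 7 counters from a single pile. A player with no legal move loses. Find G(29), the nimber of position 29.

2

n :  0  1  2  3  4  5  6  7  8  9 10 11 12 13 14 15 16 17 18 19 20 21 22 23 24 25 26 27 28 29
G :  0  0  1  1  2  0  0  1  1  2  0  0  1  1  2  0  0  1  1  2  0  0  1  1  2  0  0  1  1  2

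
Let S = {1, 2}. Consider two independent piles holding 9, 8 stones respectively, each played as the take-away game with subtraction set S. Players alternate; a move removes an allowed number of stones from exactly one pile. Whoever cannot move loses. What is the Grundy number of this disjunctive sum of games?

All piles use S = {1, 2}:
G(0) = 0
G(1) = mex{0} = 1
G(2) = mex{1,0} = 2
G(3) = mex{2,1} = 0
G(4) = mex{0,2} = 1
G(5) = mex{1,0} = 2
G(6) = mex{2,1} = 0
G(7) = mex{0,2} = 1
G(8) = mex{1,0} = 2
G(9) = mex{2,1} = 0
Pile A: G(9) = 0.
Pile B: G(8) = 2.
Combined Grundy value = 0 ⊕ 2 = 2.

2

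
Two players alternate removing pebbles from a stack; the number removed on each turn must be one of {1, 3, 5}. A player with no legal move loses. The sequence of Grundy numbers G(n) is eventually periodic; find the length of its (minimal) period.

2

n :  0  1  2  3  4  5  6  7  8  9 10 11 12 13 14
G :  0  1  0  1  0  1  0  1  0  1  0  1  0  1  0
G(n+2) = G(n) holds for n = 0,…,4 (a full window of length max(S) = 5), so the sequence is purely periodic with period 2.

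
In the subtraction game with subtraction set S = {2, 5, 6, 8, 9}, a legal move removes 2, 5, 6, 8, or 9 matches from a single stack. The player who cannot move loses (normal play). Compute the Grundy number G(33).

2

G(0) = 0
G(1) = mex{} = 0
G(2) = mex{0} = 1
G(3) = mex{0} = 1
G(4) = mex{1} = 0
G(5) = mex{1,0} = 2
G(6) = mex{0,0,0} = 1
G(7) = mex{2,1,0} = 3
G(8) = mex{1,1,1,0} = 2
G(9) = mex{3,0,1,0,0} = 2
G(10) = mex{2,2,0,1,0} = 3
G(11) = mex{2,1,2,1,1} = 0
G(12) = mex{3,3,1,0,1} = 2
G(13) = mex{0,2,3,2,0} = 1
G(14) = mex{2,2,2,1,2} = 0
G(15) = mex{1,3,2,3,1} = 0
G(16) = mex{0,0,3,2,3} = 1
G(17) = mex{0,2,0,2,2} = 1
G(18) = mex{1,1,2,3,2} = 0
G(19) = mex{1,0,1,0,3} = 2
G(20) = mex{0,0,0,2,0} = 1
G(21) = mex{2,1,0,1,2} = 3
G(22) = mex{1,1,1,0,1} = 2
G(23) = mex{3,0,1,0,0} = 2
G(24) = mex{2,2,0,1,0} = 3
G(25) = mex{2,1,2,1,1} = 0
G(26) = mex{3,3,1,0,1} = 2
G(27) = mex{0,2,3,2,0} = 1
G(28) = mex{2,2,2,1,2} = 0
G(29) = mex{1,3,2,3,1} = 0
G(30) = mex{0,0,3,2,3} = 1
G(31) = mex{0,2,0,2,2} = 1
G(32) = mex{1,1,2,3,2} = 0
G(33) = mex{1,0,1,0,3} = 2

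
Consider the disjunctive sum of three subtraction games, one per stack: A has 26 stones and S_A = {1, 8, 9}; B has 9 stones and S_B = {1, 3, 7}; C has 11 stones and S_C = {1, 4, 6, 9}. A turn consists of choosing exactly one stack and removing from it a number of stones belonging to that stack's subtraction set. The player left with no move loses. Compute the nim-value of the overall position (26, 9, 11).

Stack A, S = {1, 8, 9}:
G(0) = 0
G(1) = mex{0} = 1
G(2) = mex{1} = 0
G(3) = mex{0} = 1
G(4) = mex{1} = 0
G(5) = mex{0} = 1
G(6) = mex{1} = 0
G(7) = mex{0} = 1
G(8) = mex{1,0} = 2
G(9) = mex{2,1,0} = 3
G(10) = mex{3,0,1} = 2
G(11) = mex{2,1,0} = 3
G(12) = mex{3,0,1} = 2
G(13) = mex{2,1,0} = 3
G(14) = mex{3,0,1} = 2
G(15) = mex{2,1,0} = 3
G(16) = mex{3,2,1} = 0
G(17) = mex{0,3,2} = 1
G(18) = mex{1,2,3} = 0
G(19) = mex{0,3,2} = 1
G(20) = mex{1,2,3} = 0
G(21) = mex{0,3,2} = 1
G(22) = mex{1,2,3} = 0
G(23) = mex{0,3,2} = 1
G(24) = mex{1,0,3} = 2
G(25) = mex{2,1,0} = 3
G(26) = mex{3,0,1} = 2
G_A(26) = 2.
Stack B, S = {1, 3, 7}:
G(0) = 0
G(1) = mex{0} = 1
G(2) = mex{1} = 0
G(3) = mex{0,0} = 1
G(4) = mex{1,1} = 0
G(5) = mex{0,0} = 1
G(6) = mex{1,1} = 0
G(7) = mex{0,0,0} = 1
G(8) = mex{1,1,1} = 0
G(9) = mex{0,0,0} = 1
G_B(9) = 1.
Stack C, S = {1, 4, 6, 9}:
G(0) = 0
G(1) = mex{0} = 1
G(2) = mex{1} = 0
G(3) = mex{0} = 1
G(4) = mex{1,0} = 2
G(5) = mex{2,1} = 0
G(6) = mex{0,0,0} = 1
G(7) = mex{1,1,1} = 0
G(8) = mex{0,2,0} = 1
G(9) = mex{1,0,1,0} = 2
G(10) = mex{2,1,2,1} = 0
G(11) = mex{0,0,0,0} = 1
G_C(11) = 1.
Combined Grundy value = 2 ⊕ 1 ⊕ 1 = 2.

2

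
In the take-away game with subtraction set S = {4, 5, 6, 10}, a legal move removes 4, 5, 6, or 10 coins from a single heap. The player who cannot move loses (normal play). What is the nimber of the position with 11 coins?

2

G(0) = 0
G(1) = mex{} = 0
G(2) = mex{} = 0
G(3) = mex{} = 0
G(4) = mex{0} = 1
G(5) = mex{0,0} = 1
G(6) = mex{0,0,0} = 1
G(7) = mex{0,0,0} = 1
G(8) = mex{1,0,0} = 2
G(9) = mex{1,1,0} = 2
G(10) = mex{1,1,1,0} = 2
G(11) = mex{1,1,1,0} = 2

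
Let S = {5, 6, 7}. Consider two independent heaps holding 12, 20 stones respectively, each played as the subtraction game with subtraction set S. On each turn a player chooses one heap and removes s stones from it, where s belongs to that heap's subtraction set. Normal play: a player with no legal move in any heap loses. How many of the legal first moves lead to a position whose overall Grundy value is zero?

6

All heaps use S = {5, 6, 7}:
n :  0  1  2  3  4  5  6  7  8  9 10 11 12 13 14 15 16 17 18 19 20
G :  0  0  0  0  0  1  1  1  1  1  2  2  0  0  0  0  0  1  1  1  1
Heap A: G(12) = 0.
Heap B: G(20) = 1.
Combined Grundy value = 0 ⊕ 1 = 1.
A winning move leaves total XOR = 0, i.e. changes one component's Grundy value g to g ⊕ X where X is the current total.
Heap A: need g' = 0⊕1 = 1. Options: 12−5→G=1, 12−6→G=1, 12−7→G=1. Hits: 3.
Heap B: need g' = 1⊕1 = 0. Options: 20−5→G=0, 20−6→G=0, 20−7→G=0. Hits: 3.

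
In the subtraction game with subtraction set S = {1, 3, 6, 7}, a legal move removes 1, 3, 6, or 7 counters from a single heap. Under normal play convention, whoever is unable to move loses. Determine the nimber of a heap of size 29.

n :  0  1  2  3  4  5  6  7  8  9 10 11 12 13 14 15 16 17 18 19 20 21 22 23 24 25 26 27 28 29
G :  0  1  0  1  0  1  2  3  2  3  2  3  0  1  0  1  0  1  2  3  2  3  2  3  0  1  0  1  0  1

1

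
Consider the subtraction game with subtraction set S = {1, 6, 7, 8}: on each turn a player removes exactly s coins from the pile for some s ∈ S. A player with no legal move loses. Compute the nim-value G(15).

0

G(0) = 0
G(1) = mex{0} = 1
G(2) = mex{1} = 0
G(3) = mex{0} = 1
G(4) = mex{1} = 0
G(5) = mex{0} = 1
G(6) = mex{1,0} = 2
G(7) = mex{2,1,0} = 3
G(8) = mex{3,0,1,0} = 2
G(9) = mex{2,1,0,1} = 3
G(10) = mex{3,0,1,0} = 2
G(11) = mex{2,1,0,1} = 3
G(12) = mex{3,2,1,0} = 4
G(13) = mex{4,3,2,1} = 0
G(14) = mex{0,2,3,2} = 1
G(15) = mex{1,3,2,3} = 0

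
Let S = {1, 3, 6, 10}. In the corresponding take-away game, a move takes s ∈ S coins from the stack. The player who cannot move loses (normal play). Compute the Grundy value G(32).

n :  0  1  2  3  4  5  6  7  8  9 10 11 12 13 14 15 16 17 18 19 20 21 22 23 24 25 26 27 28 29 30 31 32
G :  0  1  0  1  0  1  2  3  2  0  1  0  1  0  1  2  3  2  0  1  0  1  0  1  2  3  2  0  1  0  1  0  1

1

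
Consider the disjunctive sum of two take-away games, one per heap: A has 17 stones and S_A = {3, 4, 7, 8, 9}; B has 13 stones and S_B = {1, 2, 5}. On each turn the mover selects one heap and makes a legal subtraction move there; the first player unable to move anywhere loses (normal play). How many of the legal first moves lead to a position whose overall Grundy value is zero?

0

Heap A, S = {3, 4, 7, 8, 9}:
G(0) = 0
G(1) = mex{} = 0
G(2) = mex{} = 0
G(3) = mex{0} = 1
G(4) = mex{0,0} = 1
G(5) = mex{0,0} = 1
G(6) = mex{1,0} = 2
G(7) = mex{1,1,0} = 2
G(8) = mex{1,1,0,0} = 2
G(9) = mex{2,1,0,0,0} = 3
G(10) = mex{2,2,1,0,0} = 3
G(11) = mex{2,2,1,1,0} = 3
G(12) = mex{3,2,1,1,1} = 0
G(13) = mex{3,3,2,1,1} = 0
G(14) = mex{3,3,2,2,1} = 0
G(15) = mex{0,3,2,2,2} = 1
G(16) = mex{0,0,3,2,2} = 1
G(17) = mex{0,0,3,3,2} = 1
G_A(17) = 1.
Heap B, S = {1, 2, 5}:
n :  0  1  2  3  4  5  6  7  8  9 10 11 12 13
G :  0  1  2  0  1  2  0  1  2  0  1  2  0  1
G_B(13) = 1.
Combined Grundy value = 1 ⊕ 1 = 0.
A winning move leaves total XOR = 0, i.e. changes one component's Grundy value g to g ⊕ X where X is the current total.
Heap A: target g' = 1⊕0 = 1, but every legal move changes the Grundy value (mex property), so 0 moves.
Heap B: target g' = 1⊕0 = 1, but every legal move changes the Grundy value (mex property), so 0 moves.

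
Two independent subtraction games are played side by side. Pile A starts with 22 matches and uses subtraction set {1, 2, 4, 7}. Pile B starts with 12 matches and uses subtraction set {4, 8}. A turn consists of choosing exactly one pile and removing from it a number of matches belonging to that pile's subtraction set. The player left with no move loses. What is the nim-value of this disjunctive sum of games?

Pile A, S = {1, 2, 4, 7}:
G(0) = 0
G(1) = mex{0} = 1
G(2) = mex{1,0} = 2
G(3) = mex{2,1} = 0
G(4) = mex{0,2,0} = 1
G(5) = mex{1,0,1} = 2
G(6) = mex{2,1,2} = 0
G(7) = mex{0,2,0,0} = 1
G(8) = mex{1,0,1,1} = 2
G(9) = mex{2,1,2,2} = 0
G(10) = mex{0,2,0,0} = 1
G(11) = mex{1,0,1,1} = 2
G(12) = mex{2,1,2,2} = 0
G(13) = mex{0,2,0,0} = 1
G(14) = mex{1,0,1,1} = 2
G(15) = mex{2,1,2,2} = 0
G(16) = mex{0,2,0,0} = 1
G(17) = mex{1,0,1,1} = 2
G(18) = mex{2,1,2,2} = 0
G(19) = mex{0,2,0,0} = 1
G(20) = mex{1,0,1,1} = 2
G(21) = mex{2,1,2,2} = 0
G(22) = mex{0,2,0,0} = 1
G_A(22) = 1.
Pile B, S = {4, 8}:
n :  0  1  2  3  4  5  6  7  8  9 10 11 12
G :  0  0  0  0  1  1  1  1  2  2  2  2  0
G_B(12) = 0.
Combined Grundy value = 1 ⊕ 0 = 1.

1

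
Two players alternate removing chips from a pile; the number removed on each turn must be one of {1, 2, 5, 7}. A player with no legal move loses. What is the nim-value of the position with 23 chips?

G(0) = 0
G(1) = mex{0} = 1
G(2) = mex{1,0} = 2
G(3) = mex{2,1} = 0
G(4) = mex{0,2} = 1
G(5) = mex{1,0,0} = 2
G(6) = mex{2,1,1} = 0
G(7) = mex{0,2,2,0} = 1
G(8) = mex{1,0,0,1} = 2
G(9) = mex{2,1,1,2} = 0
G(10) = mex{0,2,2,0} = 1
G(11) = mex{1,0,0,1} = 2
G(12) = mex{2,1,1,2} = 0
G(13) = mex{0,2,2,0} = 1
G(14) = mex{1,0,0,1} = 2
G(15) = mex{2,1,1,2} = 0
G(16) = mex{0,2,2,0} = 1
G(17) = mex{1,0,0,1} = 2
G(18) = mex{2,1,1,2} = 0
G(19) = mex{0,2,2,0} = 1
G(20) = mex{1,0,0,1} = 2
G(21) = mex{2,1,1,2} = 0
G(22) = mex{0,2,2,0} = 1
G(23) = mex{1,0,0,1} = 2

2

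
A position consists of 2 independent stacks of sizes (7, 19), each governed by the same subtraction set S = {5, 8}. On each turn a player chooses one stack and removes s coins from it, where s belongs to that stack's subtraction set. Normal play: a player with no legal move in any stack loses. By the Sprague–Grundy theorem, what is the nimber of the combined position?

All stacks use S = {5, 8}:
n :  0  1  2  3  4  5  6  7  8  9 10 11 12 13 14 15 16 17 18 19
G :  0  0  0  0  0  1  1  1  1  1  2  2  2  0  0  0  0  0  1  1
Stack A: G(7) = 1.
Stack B: G(19) = 1.
Combined Grundy value = 1 ⊕ 1 = 0.

0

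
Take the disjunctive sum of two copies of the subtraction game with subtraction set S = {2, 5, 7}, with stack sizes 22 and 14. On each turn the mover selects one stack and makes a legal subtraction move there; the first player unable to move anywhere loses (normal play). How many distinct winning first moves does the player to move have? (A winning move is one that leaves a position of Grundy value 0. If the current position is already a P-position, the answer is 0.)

0

All stacks use S = {2, 5, 7}:
n :  0  1  2  3  4  5  6  7  8  9 10 11 12 13 14 15 16 17 18 19 20 21 22
G :  0  0  1  1  0  2  1  3  2  2  0  3  1  0  0  1  1  2  2  3  3  2  0
Stack A: G(22) = 0.
Stack B: G(14) = 0.
Combined Grundy value = 0 ⊕ 0 = 0.
A winning move leaves total XOR = 0, i.e. changes one component's Grundy value g to g ⊕ X where X is the current total.
Stack A: target g' = 0⊕0 = 0, but every legal move changes the Grundy value (mex property), so 0 moves.
Stack B: target g' = 0⊕0 = 0, but every legal move changes the Grundy value (mex property), so 0 moves.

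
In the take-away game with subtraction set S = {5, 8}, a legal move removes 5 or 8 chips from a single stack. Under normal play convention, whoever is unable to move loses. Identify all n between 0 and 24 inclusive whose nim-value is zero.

0, 1, 2, 3, 4, 13, 14, 15, 16, 17

n :  0  1  2  3  4  5  6  7  8  9 10 11 12 13 14 15 16 17 18 19 20 21 22 23 24
G :  0  0  0  0  0  1  1  1  1  1  2  2  2  0  0  0  0  0  1  1  1  1  1  2  2
P-positions are exactly the n with G(n) = 0.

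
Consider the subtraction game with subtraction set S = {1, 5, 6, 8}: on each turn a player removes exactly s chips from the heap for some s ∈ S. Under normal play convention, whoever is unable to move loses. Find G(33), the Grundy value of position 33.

G(0) = 0
G(1) = mex{0} = 1
G(2) = mex{1} = 0
G(3) = mex{0} = 1
G(4) = mex{1} = 0
G(5) = mex{0,0} = 1
G(6) = mex{1,1,0} = 2
G(7) = mex{2,0,1} = 3
G(8) = mex{3,1,0,0} = 2
G(9) = mex{2,0,1,1} = 3
G(10) = mex{3,1,0,0} = 2
G(11) = mex{2,2,1,1} = 0
G(12) = mex{0,3,2,0} = 1
G(13) = mex{1,2,3,1} = 0
G(14) = mex{0,3,2,2} = 1
G(15) = mex{1,2,3,3} = 0
G(16) = mex{0,0,2,2} = 1
G(17) = mex{1,1,0,3} = 2
G(18) = mex{2,0,1,2} = 3
G(19) = mex{3,1,0,0} = 2
G(20) = mex{2,0,1,1} = 3
G(21) = mex{3,1,0,0} = 2
G(22) = mex{2,2,1,1} = 0
G(23) = mex{0,3,2,0} = 1
G(24) = mex{1,2,3,1} = 0
G(25) = mex{0,3,2,2} = 1
G(26) = mex{1,2,3,3} = 0
G(27) = mex{0,0,2,2} = 1
G(28) = mex{1,1,0,3} = 2
G(29) = mex{2,0,1,2} = 3
G(30) = mex{3,1,0,0} = 2
G(31) = mex{2,0,1,1} = 3
G(32) = mex{3,1,0,0} = 2
G(33) = mex{2,2,1,1} = 0

0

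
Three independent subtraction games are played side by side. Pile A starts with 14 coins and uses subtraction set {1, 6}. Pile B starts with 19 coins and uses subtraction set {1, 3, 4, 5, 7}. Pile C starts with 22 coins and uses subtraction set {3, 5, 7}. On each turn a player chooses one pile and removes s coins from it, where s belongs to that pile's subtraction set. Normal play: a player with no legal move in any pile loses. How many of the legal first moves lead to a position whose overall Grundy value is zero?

Pile A, S = {1, 6}:
G(0) = 0
G(1) = mex{0} = 1
G(2) = mex{1} = 0
G(3) = mex{0} = 1
G(4) = mex{1} = 0
G(5) = mex{0} = 1
G(6) = mex{1,0} = 2
G(7) = mex{2,1} = 0
G(8) = mex{0,0} = 1
G(9) = mex{1,1} = 0
G(10) = mex{0,0} = 1
G(11) = mex{1,1} = 0
G(12) = mex{0,2} = 1
G(13) = mex{1,0} = 2
G(14) = mex{2,1} = 0
G_A(14) = 0.
Pile B, S = {1, 3, 4, 5, 7}:
G(0) = 0
G(1) = mex{0} = 1
G(2) = mex{1} = 0
G(3) = mex{0,0} = 1
G(4) = mex{1,1,0} = 2
G(5) = mex{2,0,1,0} = 3
G(6) = mex{3,1,0,1} = 2
G(7) = mex{2,2,1,0,0} = 3
G(8) = mex{3,3,2,1,1} = 0
G(9) = mex{0,2,3,2,0} = 1
G(10) = mex{1,3,2,3,1} = 0
G(11) = mex{0,0,3,2,2} = 1
G(12) = mex{1,1,0,3,3} = 2
G(13) = mex{2,0,1,0,2} = 3
G(14) = mex{3,1,0,1,3} = 2
G(15) = mex{2,2,1,0,0} = 3
G(16) = mex{3,3,2,1,1} = 0
G(17) = mex{0,2,3,2,0} = 1
G(18) = mex{1,3,2,3,1} = 0
G(19) = mex{0,0,3,2,2} = 1
G_B(19) = 1.
Pile C, S = {3, 5, 7}:
G(0) = 0
G(1) = mex{} = 0
G(2) = mex{} = 0
G(3) = mex{0} = 1
G(4) = mex{0} = 1
G(5) = mex{0,0} = 1
G(6) = mex{1,0} = 2
G(7) = mex{1,0,0} = 2
G(8) = mex{1,1,0} = 2
G(9) = mex{2,1,0} = 3
G(10) = mex{2,1,1} = 0
G(11) = mex{2,2,1} = 0
G(12) = mex{3,2,1} = 0
G(13) = mex{0,2,2} = 1
G(14) = mex{0,3,2} = 1
G(15) = mex{0,0,2} = 1
G(16) = mex{1,0,3} = 2
G(17) = mex{1,0,0} = 2
G(18) = mex{1,1,0} = 2
G(19) = mex{2,1,0} = 3
G(20) = mex{2,1,1} = 0
G(21) = mex{2,2,1} = 0
G(22) = mex{3,2,1} = 0
G_C(22) = 0.
Combined Grundy value = 0 ⊕ 1 ⊕ 0 = 1.
A winning move leaves total XOR = 0, i.e. changes one component's Grundy value g to g ⊕ X where X is the current total.
Pile A: need g' = 0⊕1 = 1. Options: 14−1→G=2, 14−6→G=1. Hits: 1.
Pile B: need g' = 1⊕1 = 0. Options: 19−1→G=0, 19−3→G=0, 19−4→G=3, 19−5→G=2, 19−7→G=2. Hits: 2.
Pile C: need g' = 0⊕1 = 1. Options: 22−3→G=3, 22−5→G=2, 22−7→G=1. Hits: 1.

4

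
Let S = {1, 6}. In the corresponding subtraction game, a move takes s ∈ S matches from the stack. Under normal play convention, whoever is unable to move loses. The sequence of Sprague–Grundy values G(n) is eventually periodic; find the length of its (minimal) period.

G(0) = 0
G(1) = mex{0} = 1
G(2) = mex{1} = 0
G(3) = mex{0} = 1
G(4) = mex{1} = 0
G(5) = mex{0} = 1
G(6) = mex{1,0} = 2
G(7) = mex{2,1} = 0
G(8) = mex{0,0} = 1
G(9) = mex{1,1} = 0
G(10) = mex{0,0} = 1
G(11) = mex{1,1} = 0
G(12) = mex{0,2} = 1
G(13) = mex{1,0} = 2
G(14) = mex{2,1} = 0
G(15) = mex{0,0} = 1
G(n+7) = G(n) holds for n = 0,…,5 (a full window of length max(S) = 6), so the sequence is purely periodic with period 7.

7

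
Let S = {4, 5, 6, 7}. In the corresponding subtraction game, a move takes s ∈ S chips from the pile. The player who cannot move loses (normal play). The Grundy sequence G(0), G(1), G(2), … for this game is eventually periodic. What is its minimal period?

11

G(0) = 0
G(1) = mex{} = 0
G(2) = mex{} = 0
G(3) = mex{} = 0
G(4) = mex{0} = 1
G(5) = mex{0,0} = 1
G(6) = mex{0,0,0} = 1
G(7) = mex{0,0,0,0} = 1
G(8) = mex{1,0,0,0} = 2
G(9) = mex{1,1,0,0} = 2
G(10) = mex{1,1,1,0} = 2
G(11) = mex{1,1,1,1} = 0
G(12) = mex{2,1,1,1} = 0
G(13) = mex{2,2,1,1} = 0
G(14) = mex{2,2,2,1} = 0
G(15) = mex{0,2,2,2} = 1
G(16) = mex{0,0,2,2} = 1
G(17) = mex{0,0,0,2} = 1
G(18) = mex{0,0,0,0} = 1
G(19) = mex{1,0,0,0} = 2
G(20) = mex{1,1,0,0} = 2
G(21) = mex{1,1,1,0} = 2
G(22) = mex{1,1,1,1} = 0
G(23) = mex{2,1,1,1} = 0
G(n+11) = G(n) holds for n = 0,…,6 (a full window of length max(S) = 7), so the sequence is purely periodic with period 11.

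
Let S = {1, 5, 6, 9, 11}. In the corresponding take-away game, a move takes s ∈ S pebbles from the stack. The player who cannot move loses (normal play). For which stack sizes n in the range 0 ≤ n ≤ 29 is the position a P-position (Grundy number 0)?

G(0) = 0
G(1) = mex{0} = 1
G(2) = mex{1} = 0
G(3) = mex{0} = 1
G(4) = mex{1} = 0
G(5) = mex{0,0} = 1
G(6) = mex{1,1,0} = 2
G(7) = mex{2,0,1} = 3
G(8) = mex{3,1,0} = 2
G(9) = mex{2,0,1,0} = 3
G(10) = mex{3,1,0,1} = 2
G(11) = mex{2,2,1,0,0} = 3
G(12) = mex{3,3,2,1,1} = 0
G(13) = mex{0,2,3,0,0} = 1
G(14) = mex{1,3,2,1,1} = 0
G(15) = mex{0,2,3,2,0} = 1
G(16) = mex{1,3,2,3,1} = 0
G(17) = mex{0,0,3,2,2} = 1
G(18) = mex{1,1,0,3,3} = 2
G(19) = mex{2,0,1,2,2} = 3
G(20) = mex{3,1,0,3,3} = 2
G(21) = mex{2,0,1,0,2} = 3
G(22) = mex{3,1,0,1,3} = 2
G(23) = mex{2,2,1,0,0} = 3
G(24) = mex{3,3,2,1,1} = 0
G(25) = mex{0,2,3,0,0} = 1
G(26) = mex{1,3,2,1,1} = 0
G(27) = mex{0,2,3,2,0} = 1
G(28) = mex{1,3,2,3,1} = 0
G(29) = mex{0,0,3,2,2} = 1
P-positions are exactly the n with G(n) = 0.

0, 2, 4, 12, 14, 16, 24, 26, 28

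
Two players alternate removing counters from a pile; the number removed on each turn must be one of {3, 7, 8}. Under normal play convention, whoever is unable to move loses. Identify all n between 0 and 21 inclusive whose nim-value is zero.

0, 1, 2, 6, 11, 12, 16, 17, 21

n :  0  1  2  3  4  5  6  7  8  9 10 11 12 13 14 15 16 17 18 19 20 21
G :  0  0  0  1  1  1  0  2  2  1  3  0  0  2  1  1  0  0  2  1  1  0
P-positions are exactly the n with G(n) = 0.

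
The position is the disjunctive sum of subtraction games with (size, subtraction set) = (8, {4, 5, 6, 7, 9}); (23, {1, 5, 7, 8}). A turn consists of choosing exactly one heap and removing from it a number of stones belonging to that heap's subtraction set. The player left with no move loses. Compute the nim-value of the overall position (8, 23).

0

Heap A, S = {4, 5, 6, 7, 9}:
n : 0 1 2 3 4 5 6 7 8
G : 0 0 0 0 1 1 1 1 2
G_A(8) = 2.
Heap B, S = {1, 5, 7, 8}:
n :  0  1  2  3  4  5  6  7  8  9 10 11 12 13 14 15 16 17 18 19 20 21 22 23
G :  0  1  0  1  0  1  0  1  2  3  2  3  2  3  2  0  1  0  1  0  1  0  1  2
G_B(23) = 2.
Combined Grundy value = 2 ⊕ 2 = 0.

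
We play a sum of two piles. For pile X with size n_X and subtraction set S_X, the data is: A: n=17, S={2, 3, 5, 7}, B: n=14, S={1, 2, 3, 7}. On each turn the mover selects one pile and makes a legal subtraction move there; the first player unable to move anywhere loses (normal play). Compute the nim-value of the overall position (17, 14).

Pile A, S = {2, 3, 5, 7}:
G(0) = 0
G(1) = mex{} = 0
G(2) = mex{0} = 1
G(3) = mex{0,0} = 1
G(4) = mex{1,0} = 2
G(5) = mex{1,1,0} = 2
G(6) = mex{2,1,0} = 3
G(7) = mex{2,2,1,0} = 3
G(8) = mex{3,2,1,0} = 4
G(9) = mex{3,3,2,1} = 0
G(10) = mex{4,3,2,1} = 0
G(11) = mex{0,4,3,2} = 1
G(12) = mex{0,0,3,2} = 1
G(13) = mex{1,0,4,3} = 2
G(14) = mex{1,1,0,3} = 2
G(15) = mex{2,1,0,4} = 3
G(16) = mex{2,2,1,0} = 3
G(17) = mex{3,2,1,0} = 4
G_A(17) = 4.
Pile B, S = {1, 2, 3, 7}:
n :  0  1  2  3  4  5  6  7  8  9 10 11 12 13 14
G :  0  1  2  3  0  1  2  3  0  1  2  3  0  1  2
G_B(14) = 2.
Combined Grundy value = 4 ⊕ 2 = 6.

6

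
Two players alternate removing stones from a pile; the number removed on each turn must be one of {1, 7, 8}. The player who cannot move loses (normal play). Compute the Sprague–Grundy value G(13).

3

n :  0  1  2  3  4  5  6  7  8  9 10 11 12 13
G :  0  1  0  1  0  1  0  1  2  3  2  3  2  3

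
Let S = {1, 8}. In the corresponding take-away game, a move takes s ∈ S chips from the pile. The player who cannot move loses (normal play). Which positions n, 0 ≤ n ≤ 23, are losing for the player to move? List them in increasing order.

G(0) = 0
G(1) = mex{0} = 1
G(2) = mex{1} = 0
G(3) = mex{0} = 1
G(4) = mex{1} = 0
G(5) = mex{0} = 1
G(6) = mex{1} = 0
G(7) = mex{0} = 1
G(8) = mex{1,0} = 2
G(9) = mex{2,1} = 0
G(10) = mex{0,0} = 1
G(11) = mex{1,1} = 0
G(12) = mex{0,0} = 1
G(13) = mex{1,1} = 0
G(14) = mex{0,0} = 1
G(15) = mex{1,1} = 0
G(16) = mex{0,2} = 1
G(17) = mex{1,0} = 2
G(18) = mex{2,1} = 0
G(19) = mex{0,0} = 1
G(20) = mex{1,1} = 0
G(21) = mex{0,0} = 1
G(22) = mex{1,1} = 0
G(23) = mex{0,0} = 1
P-positions are exactly the n with G(n) = 0.

0, 2, 4, 6, 9, 11, 13, 15, 18, 20, 22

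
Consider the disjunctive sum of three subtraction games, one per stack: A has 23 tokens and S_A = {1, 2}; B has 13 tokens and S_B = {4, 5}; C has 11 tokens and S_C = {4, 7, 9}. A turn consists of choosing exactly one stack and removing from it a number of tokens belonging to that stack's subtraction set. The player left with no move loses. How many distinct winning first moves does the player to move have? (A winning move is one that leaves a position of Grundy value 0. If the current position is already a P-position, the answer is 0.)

1

Stack A, S = {1, 2}:
G(0) = 0
G(1) = mex{0} = 1
G(2) = mex{1,0} = 2
G(3) = mex{2,1} = 0
G(4) = mex{0,2} = 1
G(5) = mex{1,0} = 2
G(6) = mex{2,1} = 0
G(7) = mex{0,2} = 1
G(8) = mex{1,0} = 2
G(9) = mex{2,1} = 0
G(10) = mex{0,2} = 1
G(11) = mex{1,0} = 2
G(12) = mex{2,1} = 0
G(13) = mex{0,2} = 1
G(14) = mex{1,0} = 2
G(15) = mex{2,1} = 0
G(16) = mex{0,2} = 1
G(17) = mex{1,0} = 2
G(18) = mex{2,1} = 0
G(19) = mex{0,2} = 1
G(20) = mex{1,0} = 2
G(21) = mex{2,1} = 0
G(22) = mex{0,2} = 1
G(23) = mex{1,0} = 2
G_A(23) = 2.
Stack B, S = {4, 5}:
G(0) = 0
G(1) = mex{} = 0
G(2) = mex{} = 0
G(3) = mex{} = 0
G(4) = mex{0} = 1
G(5) = mex{0,0} = 1
G(6) = mex{0,0} = 1
G(7) = mex{0,0} = 1
G(8) = mex{1,0} = 2
G(9) = mex{1,1} = 0
G(10) = mex{1,1} = 0
G(11) = mex{1,1} = 0
G(12) = mex{2,1} = 0
G(13) = mex{0,2} = 1
G_B(13) = 1.
Stack C, S = {4, 7, 9}:
n :  0  1  2  3  4  5  6  7  8  9 10 11
G :  0  0  0  0  1  1  1  1  2  2  2  2
G_C(11) = 2.
Combined Grundy value = 2 ⊕ 1 ⊕ 2 = 1.
A winning move leaves total XOR = 0, i.e. changes one component's Grundy value g to g ⊕ X where X is the current total.
Stack A: need g' = 2⊕1 = 3. Options: 23−1→G=1, 23−2→G=0. Hits: 0.
Stack B: need g' = 1⊕1 = 0. Options: 13−4→G=0, 13−5→G=2. Hits: 1.
Stack C: need g' = 2⊕1 = 3. Options: 11−4→G=1, 11−7→G=1, 11−9→G=0. Hits: 0.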